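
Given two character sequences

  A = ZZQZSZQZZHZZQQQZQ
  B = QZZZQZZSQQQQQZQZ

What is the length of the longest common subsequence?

11

One common subsequence of length 11: Z [1,3], then Z [2,4], then Q [3,5], then Z [4,7], then S [5,8], then Q [7,10], then Q [13,11], then Q [14,12], then Q [15,13], then Z [16,14], then Q [17,15]. dp[17][16] = 11 confirms this is the maximum.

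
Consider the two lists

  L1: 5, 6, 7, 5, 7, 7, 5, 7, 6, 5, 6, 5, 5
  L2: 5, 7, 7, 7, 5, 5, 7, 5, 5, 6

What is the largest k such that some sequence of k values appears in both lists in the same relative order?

8

Let dp[i][j] be the LCS length of the first i values of L1 and the first j values of L2. dp[i][j] = dp[i-1][j-1]+1 when the i-th and j-th values match, else max(dp[i-1][j], dp[i][j-1]).
    ·  5  7  7  7  5  5  7  5  5  6
 ·  0  0  0  0  0  0  0  0  0  0  0
 5  0  1  1  1  1  1  1  1  1  1  1
 6  0  1  1  1  1  1  1  1  1  1  2
 7  0  1  2  2  2  2  2  2  2  2  2
 5  0  1  2  2  2  3  3  3  3  3  3
 7  0  1  2  3  3  3  3  4  4  4  4
 7  0  1  2  3  4  4  4  4  4  4  4
 5  0  1  2  3  4  5  5  5  5  5  5
 7  0  1  2  3  4  5  5  6  6  6  6
 6  0  1  2  3  4  5  5  6  6  6  7
 5  0  1  2  3  4  5  6  6  7  7  7
 6  0  1  2  3  4  5  6  6  7  7  8
 5  0  1  2  3  4  5  6  6  7  8  8
 5  0  1  2  3  4  5  6  6  7  8  8
dp[13][10] = 8. One LCS (by backtracking along matches): 5, 7, 7, 7, 5, 7, 5, 6.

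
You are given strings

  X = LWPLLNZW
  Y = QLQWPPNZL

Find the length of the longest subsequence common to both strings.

Let dp[i][j] be the LCS length of the first i characters of X and the first j characters of Y. dp[i][j] = dp[i-1][j-1]+1 when the i-th and j-th characters match, else max(dp[i-1][j], dp[i][j-1]).
    ·  Q  L  Q  W  P  P  N  Z  L
 ·  0  0  0  0  0  0  0  0  0  0
 L  0  0  1  1  1  1  1  1  1  1
 W  0  0  1  1  2  2  2  2  2  2
 P  0  0  1  1  2  3  3  3  3  3
 L  0  0  1  1  2  3  3  3  3  4
 L  0  0  1  1  2  3  3  3  3  4
 N  0  0  1  1  2  3  3  4  4  4
 Z  0  0  1  1  2  3  3  4  5  5
 W  0  0  1  1  2  3  3  4  5  5
dp[8][9] = 5. One LCS (by backtracking along matches): LWPNZ.

5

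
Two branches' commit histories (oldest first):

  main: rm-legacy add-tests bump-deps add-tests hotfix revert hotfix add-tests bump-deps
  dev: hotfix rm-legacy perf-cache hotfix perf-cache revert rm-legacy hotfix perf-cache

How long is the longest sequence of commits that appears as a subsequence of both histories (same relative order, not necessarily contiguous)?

One common subsequence of length 4: rm-legacy (main #1, dev #2), hotfix (main #5, dev #4), revert (main #6, dev #6), hotfix (main #7, dev #8). The LCS DP gives dp[9][9] = 4, so this is optimal.

4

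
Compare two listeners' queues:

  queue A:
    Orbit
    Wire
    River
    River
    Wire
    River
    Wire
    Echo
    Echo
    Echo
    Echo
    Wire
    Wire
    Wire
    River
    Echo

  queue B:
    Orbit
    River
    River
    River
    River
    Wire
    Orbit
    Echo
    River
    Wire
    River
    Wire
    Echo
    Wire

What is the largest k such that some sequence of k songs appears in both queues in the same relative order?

9

One common subsequence of length 9: Orbit at queue A[1]=queue B[1]; then River at queue A[3]=queue B[3]; then River at queue A[4]=queue B[4]; then River at queue A[6]=queue B[5]; then Wire at queue A[7]=queue B[6]; then Echo at queue A[8]=queue B[8]; then Wire at queue A[12]=queue B[10]; then Wire at queue A[13]=queue B[12]; then Wire at queue A[14]=queue B[14]. Since dp[16][14] = 9, nothing longer is possible.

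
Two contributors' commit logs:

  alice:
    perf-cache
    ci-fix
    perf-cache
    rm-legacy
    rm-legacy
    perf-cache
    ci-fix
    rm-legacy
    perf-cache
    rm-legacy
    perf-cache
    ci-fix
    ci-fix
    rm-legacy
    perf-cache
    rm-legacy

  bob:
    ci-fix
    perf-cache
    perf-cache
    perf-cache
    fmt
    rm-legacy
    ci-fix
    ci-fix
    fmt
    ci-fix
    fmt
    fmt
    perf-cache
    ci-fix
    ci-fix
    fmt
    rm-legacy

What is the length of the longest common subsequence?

Taking ci-fix (alice #2, bob #1) → perf-cache (alice #3, bob #2) → perf-cache (alice #6, bob #3) → perf-cache (alice #9, bob #4) → rm-legacy (alice #10, bob #6) → perf-cache (alice #11, bob #13) → ci-fix (alice #12, bob #14) → ci-fix (alice #13, bob #15) → rm-legacy (alice #16, bob #17) gives a common subsequence of length 9. The LCS DP gives dp[16][17] = 9, so this is optimal.

9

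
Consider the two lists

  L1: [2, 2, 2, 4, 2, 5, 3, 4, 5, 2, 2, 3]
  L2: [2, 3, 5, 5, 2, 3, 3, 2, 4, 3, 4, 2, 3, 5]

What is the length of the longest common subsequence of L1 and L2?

Match 2 [1,1], 2 [2,5], 2 [3,8], 4 [4,9], 3 [7,10], 4 [8,11], 2 [11,12], 3 [12,13] — 8 values in the same relative order in both. dp[12][14] = 8 confirms this is the maximum.

8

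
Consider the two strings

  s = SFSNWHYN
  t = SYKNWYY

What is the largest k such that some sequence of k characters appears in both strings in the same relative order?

4

Let dp[i][j] be the LCS length of the first i characters of s and the first j characters of t. dp[i][j] = dp[i-1][j-1]+1 when the i-th and j-th characters match, else max(dp[i-1][j], dp[i][j-1]).
    ·  S  Y  K  N  W  Y  Y
 ·  0  0  0  0  0  0  0  0
 S  0  1  1  1  1  1  1  1
 F  0  1  1  1  1  1  1  1
 S  0  1  1  1  1  1  1  1
 N  0  1  1  1  2  2  2  2
 W  0  1  1  1  2  3  3  3
 H  0  1  1  1  2  3  3  3
 Y  0  1  2  2  2  3  4  4
 N  0  1  2  2  3  3  4  4
dp[8][7] = 4. One LCS (by backtracking along matches): SNWY.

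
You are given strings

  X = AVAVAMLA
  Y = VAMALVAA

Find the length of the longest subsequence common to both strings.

5

Taking A at X[1]=Y[2], A at X[3]=Y[4], V at X[4]=Y[6], A at X[5]=Y[7], A at X[8]=Y[8] gives a common subsequence of length 5. dp[8][8] = 5 confirms this is the maximum.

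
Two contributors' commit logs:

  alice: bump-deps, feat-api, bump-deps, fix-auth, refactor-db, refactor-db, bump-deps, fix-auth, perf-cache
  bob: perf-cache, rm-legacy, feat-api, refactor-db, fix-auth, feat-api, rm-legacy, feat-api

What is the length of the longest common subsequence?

Match feat-api [2,3], refactor-db [6,4], fix-auth [8,5] — 3 commits in the same relative order in both. Since dp[9][8] = 3, nothing longer is possible.

3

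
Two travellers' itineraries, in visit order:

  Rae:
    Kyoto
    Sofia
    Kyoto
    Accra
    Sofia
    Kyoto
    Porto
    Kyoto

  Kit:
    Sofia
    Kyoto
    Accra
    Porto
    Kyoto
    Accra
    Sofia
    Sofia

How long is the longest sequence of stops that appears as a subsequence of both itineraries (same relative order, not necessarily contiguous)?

5

Taking Sofia (Rae #2, Kit #1) → Kyoto (Rae #3, Kit #2) → Accra (Rae #4, Kit #3) → Porto (Rae #7, Kit #4) → Kyoto (Rae #8, Kit #5) gives a common subsequence of length 5. Since dp[8][8] = 5, nothing longer is possible.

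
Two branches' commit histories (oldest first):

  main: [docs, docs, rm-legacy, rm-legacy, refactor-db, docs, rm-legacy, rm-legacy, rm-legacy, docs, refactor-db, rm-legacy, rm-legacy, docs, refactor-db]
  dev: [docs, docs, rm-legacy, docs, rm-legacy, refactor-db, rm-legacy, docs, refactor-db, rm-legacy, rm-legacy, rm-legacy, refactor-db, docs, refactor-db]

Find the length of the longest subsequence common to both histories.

12

Match docs at main[1]=dev[1], then docs at main[2]=dev[2], then rm-legacy at main[3]=dev[3], then rm-legacy at main[4]=dev[5], then refactor-db at main[5]=dev[6], then docs at main[6]=dev[8], then rm-legacy at main[7]=dev[10], then rm-legacy at main[8]=dev[11], then rm-legacy at main[9]=dev[12], then refactor-db at main[11]=dev[13], then docs at main[14]=dev[14], then refactor-db at main[15]=dev[15] — 12 commits in the same relative order in both. The LCS DP gives dp[15][15] = 12, so this is optimal.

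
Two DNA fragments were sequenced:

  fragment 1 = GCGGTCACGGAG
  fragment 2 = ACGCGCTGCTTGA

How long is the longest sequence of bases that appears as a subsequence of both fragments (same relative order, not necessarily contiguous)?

7

Pick G (fragment 1 #1, fragment 2 #3); then C (fragment 1 #2, fragment 2 #4); then G (fragment 1 #3, fragment 2 #5); then G (fragment 1 #4, fragment 2 #8); then T (fragment 1 #5, fragment 2 #11); then G (fragment 1 #10, fragment 2 #12); then A (fragment 1 #11, fragment 2 #13); all 7 bases appear in both, in order. The LCS DP gives dp[12][13] = 7, so this is optimal.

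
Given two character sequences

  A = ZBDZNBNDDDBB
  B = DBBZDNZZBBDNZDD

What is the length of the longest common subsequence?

Taking Z at A[1]=B[4], D at A[3]=B[5], Z at A[4]=B[8], B at A[6]=B[10], N at A[7]=B[12], D at A[9]=B[14], D at A[10]=B[15] gives a common subsequence of length 7. dp[12][15] = 7 confirms this is the maximum.

7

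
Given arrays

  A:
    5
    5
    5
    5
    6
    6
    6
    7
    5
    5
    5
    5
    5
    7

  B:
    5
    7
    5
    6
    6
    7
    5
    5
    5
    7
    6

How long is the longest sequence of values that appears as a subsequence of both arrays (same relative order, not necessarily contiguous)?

Taking 5 [1,1], 5 [4,3], 6 [6,4], 6 [7,5], 7 [8,6], 5 [11,7], 5 [12,8], 5 [13,9], 7 [14,10] gives a common subsequence of length 9, and the DP table's final entry dp[14][11] is also 9, so no common subsequence is longer.

9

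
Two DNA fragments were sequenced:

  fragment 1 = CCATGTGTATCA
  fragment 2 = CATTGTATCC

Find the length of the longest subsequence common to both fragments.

Let dp[i][j] be the LCS length of the first i bases of fragment 1 and the first j bases of fragment 2. dp[i][j] = dp[i-1][j-1]+1 when the i-th and j-th bases match, else max(dp[i-1][j], dp[i][j-1]).
    ·  C  A  T  T  G  T  A  T  C  C
 ·  0  0  0  0  0  0  0  0  0  0  0
 C  0  1  1  1  1  1  1  1  1  1  1
 C  0  1  1  1  1  1  1  1  1  2  2
 A  0  1  2  2  2  2  2  2  2  2  2
 T  0  1  2  3  3  3  3  3  3  3  3
 G  0  1  2  3  3  4  4  4  4  4  4
 T  0  1  2  3  4  4  5  5  5  5  5
 G  0  1  2  3  4  5  5  5  5  5  5
 T  0  1  2  3  4  5  6  6  6  6  6
 A  0  1  2  3  4  5  6  7  7  7  7
 T  0  1  2  3  4  5  6  7  8  8  8
 C  0  1  2  3  4  5  6  7  8  9  9
 A  0  1  2  3  4  5  6  7  8  9  9
dp[12][10] = 9. One LCS (by backtracking along matches): CATTGTATC.

9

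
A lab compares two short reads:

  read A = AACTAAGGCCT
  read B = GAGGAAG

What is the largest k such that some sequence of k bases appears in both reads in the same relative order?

Pick A [1,2] → A [5,5] → A [6,6] → G [8,7]; all 4 bases appear in both, in order, and the DP table's final entry dp[11][7] is also 4, so no common subsequence is longer.

4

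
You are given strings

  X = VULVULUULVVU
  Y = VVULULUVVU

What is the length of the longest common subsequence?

9

Let dp[i][j] be the LCS length of the first i characters of X and the first j characters of Y. dp[i][j] = dp[i-1][j-1]+1 when the i-th and j-th characters match, else max(dp[i-1][j], dp[i][j-1]).
    ·  V  V  U  L  U  L  U  V  V  U
 ·  0  0  0  0  0  0  0  0  0  0  0
 V  0  1  1  1  1  1  1  1  1  1  1
 U  0  1  1  2  2  2  2  2  2  2  2
 L  0  1  1  2  3  3  3  3  3  3  3
 V  0  1  2  2  3  3  3  3  4  4  4
 U  0  1  2  3  3  4  4  4  4  4  5
 L  0  1  2  3  4  4  5  5  5  5  5
 U  0  1  2  3  4  5  5  6  6  6  6
 U  0  1  2  3  4  5  5  6  6  6  7
 L  0  1  2  3  4  5  6  6  6  6  7
 V  0  1  2  3  4  5  6  6  7  7  7
 V  0  1  2  3  4  5  6  6  7  8  8
 U  0  1  2  3  4  5  6  7  7  8  9
dp[12][10] = 9. One LCS (by backtracking along matches): VULULUVVU.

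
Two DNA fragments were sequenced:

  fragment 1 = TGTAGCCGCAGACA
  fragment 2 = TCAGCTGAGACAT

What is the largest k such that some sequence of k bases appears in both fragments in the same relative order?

10

Pick T (fragment 1 #1, fragment 2 #1) → A (fragment 1 #4, fragment 2 #3) → G (fragment 1 #5, fragment 2 #4) → C (fragment 1 #6, fragment 2 #5) → G (fragment 1 #8, fragment 2 #7) → A (fragment 1 #10, fragment 2 #8) → G (fragment 1 #11, fragment 2 #9) → A (fragment 1 #12, fragment 2 #10) → C (fragment 1 #13, fragment 2 #11) → A (fragment 1 #14, fragment 2 #12); all 10 bases appear in both, in order. dp[14][13] = 10 confirms this is the maximum.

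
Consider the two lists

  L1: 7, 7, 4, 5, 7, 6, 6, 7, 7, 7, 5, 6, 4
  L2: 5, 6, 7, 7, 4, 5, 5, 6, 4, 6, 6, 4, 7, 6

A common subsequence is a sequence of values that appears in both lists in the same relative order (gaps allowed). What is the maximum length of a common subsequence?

8

Pick 7 at L1[1]=L2[3] → 7 at L1[2]=L2[4] → 4 at L1[3]=L2[5] → 5 at L1[4]=L2[7] → 6 at L1[6]=L2[10] → 6 at L1[7]=L2[11] → 7 at L1[10]=L2[13] → 6 at L1[12]=L2[14]; all 8 values appear in both, in order, and the DP table's final entry dp[13][14] is also 8, so no common subsequence is longer.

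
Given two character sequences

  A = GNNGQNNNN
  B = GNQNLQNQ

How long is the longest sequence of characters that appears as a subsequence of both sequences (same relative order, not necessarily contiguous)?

5

Let dp[i][j] be the LCS length of the first i characters of A and the first j characters of B. dp[i][j] = dp[i-1][j-1]+1 when the i-th and j-th characters match, else max(dp[i-1][j], dp[i][j-1]).
    ·  G  N  Q  N  L  Q  N  Q
 ·  0  0  0  0  0  0  0  0  0
 G  0  1  1  1  1  1  1  1  1
 N  0  1  2  2  2  2  2  2  2
 N  0  1  2  2  3  3  3  3  3
 G  0  1  2  2  3  3  3  3  3
 Q  0  1  2  3  3  3  4  4  4
 N  0  1  2  3  4  4  4  5  5
 N  0  1  2  3  4  4  4  5  5
 N  0  1  2  3  4  4  4  5  5
 N  0  1  2  3  4  4  4  5  5
dp[9][8] = 5. One LCS (by backtracking along matches): GNNQN.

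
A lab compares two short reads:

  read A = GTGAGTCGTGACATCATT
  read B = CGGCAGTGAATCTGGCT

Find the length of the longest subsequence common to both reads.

Match G (read A #1, read B #2), then G (read A #3, read B #3), then A (read A #4, read B #5), then G (read A #8, read B #6), then T (read A #9, read B #7), then G (read A #10, read B #8), then A (read A #11, read B #9), then A (read A #13, read B #10), then T (read A #14, read B #11), then C (read A #15, read B #12), then T (read A #17, read B #13), then T (read A #18, read B #17) — 12 bases in the same relative order in both, and the DP table's final entry dp[18][17] is also 12, so no common subsequence is longer.

12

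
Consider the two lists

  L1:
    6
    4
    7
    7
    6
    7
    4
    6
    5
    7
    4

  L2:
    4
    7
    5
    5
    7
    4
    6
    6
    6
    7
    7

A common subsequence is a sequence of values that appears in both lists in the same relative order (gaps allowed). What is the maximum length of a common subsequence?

One common subsequence of length 6: 4 (L1 #2, L2 #1) → 7 (L1 #3, L2 #2) → 7 (L1 #4, L2 #5) → 6 (L1 #5, L2 #9) → 7 (L1 #6, L2 #10) → 7 (L1 #10, L2 #11). dp[11][11] = 6 confirms this is the maximum.

6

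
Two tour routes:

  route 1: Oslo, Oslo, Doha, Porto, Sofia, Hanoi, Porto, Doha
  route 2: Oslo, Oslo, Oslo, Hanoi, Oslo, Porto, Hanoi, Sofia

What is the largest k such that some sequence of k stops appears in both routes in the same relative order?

Taking Oslo at route 1[1]=route 2[3]; then Oslo at route 1[2]=route 2[5]; then Porto at route 1[4]=route 2[6]; then Sofia at route 1[5]=route 2[8] gives a common subsequence of length 4. dp[8][8] = 4 confirms this is the maximum.

4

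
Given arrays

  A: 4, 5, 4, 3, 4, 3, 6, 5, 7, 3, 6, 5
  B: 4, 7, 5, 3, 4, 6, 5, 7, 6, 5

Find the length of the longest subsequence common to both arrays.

Let dp[i][j] be the LCS length of the first i values of A and the first j values of B. dp[i][j] = dp[i-1][j-1]+1 when the i-th and j-th values match, else max(dp[i-1][j], dp[i][j-1]).
    ·  4  7  5  3  4  6  5  7  6  5
 ·  0  0  0  0  0  0  0  0  0  0  0
 4  0  1  1  1  1  1  1  1  1  1  1
 5  0  1  1  2  2  2  2  2  2  2  2
 4  0  1  1  2  2  3  3  3  3  3  3
 3  0  1  1  2  3  3  3  3  3  3  3
 4  0  1  1  2  3  4  4  4  4  4  4
 3  0  1  1  2  3  4  4  4  4  4  4
 6  0  1  1  2  3  4  5  5  5  5  5
 5  0  1  1  2  3  4  5  6  6  6  6
 7  0  1  2  2  3  4  5  6  7  7  7
 3  0  1  2  2  3  4  5  6  7  7  7
 6  0  1  2  2  3  4  5  6  7  8  8
 5  0  1  2  3  3  4  5  6  7  8  9
dp[12][10] = 9. One LCS (by backtracking along matches): 4, 5, 3, 4, 6, 5, 7, 6, 5.

9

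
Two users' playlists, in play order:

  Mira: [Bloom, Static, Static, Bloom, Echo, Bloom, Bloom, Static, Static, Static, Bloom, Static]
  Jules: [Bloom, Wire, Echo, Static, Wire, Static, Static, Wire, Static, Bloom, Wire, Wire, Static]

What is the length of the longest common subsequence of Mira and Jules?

One common subsequence of length 7: Bloom (Mira #1, Jules #1), then Static (Mira #2, Jules #4), then Static (Mira #3, Jules #6), then Static (Mira #8, Jules #7), then Static (Mira #10, Jules #9), then Bloom (Mira #11, Jules #10), then Static (Mira #12, Jules #13), and the DP table's final entry dp[12][13] is also 7, so no common subsequence is longer.

7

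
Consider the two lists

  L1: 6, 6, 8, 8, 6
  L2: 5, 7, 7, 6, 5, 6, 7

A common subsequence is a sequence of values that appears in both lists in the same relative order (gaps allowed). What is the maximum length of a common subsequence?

2

One common subsequence of length 2: 6 at L1[1]=L2[4] → 6 at L1[2]=L2[6]. Since dp[5][7] = 2, nothing longer is possible.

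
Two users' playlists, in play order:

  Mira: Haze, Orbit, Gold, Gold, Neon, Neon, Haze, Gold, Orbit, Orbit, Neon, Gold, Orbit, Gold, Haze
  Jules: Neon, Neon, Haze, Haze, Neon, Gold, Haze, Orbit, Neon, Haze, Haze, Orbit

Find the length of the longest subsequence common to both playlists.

7

Pick Neon at Mira[5]=Jules[1] → Neon at Mira[6]=Jules[2] → Haze at Mira[7]=Jules[4] → Gold at Mira[8]=Jules[6] → Orbit at Mira[10]=Jules[8] → Neon at Mira[11]=Jules[9] → Orbit at Mira[13]=Jules[12]; all 7 songs appear in both, in order. The LCS DP gives dp[15][12] = 7, so this is optimal.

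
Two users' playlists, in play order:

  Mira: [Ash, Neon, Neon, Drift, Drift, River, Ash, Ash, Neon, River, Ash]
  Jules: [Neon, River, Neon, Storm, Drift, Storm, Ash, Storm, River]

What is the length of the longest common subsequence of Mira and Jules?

5

Pick Neon at Mira[2]=Jules[1]; then Neon at Mira[3]=Jules[3]; then Drift at Mira[4]=Jules[5]; then Ash at Mira[7]=Jules[7]; then River at Mira[10]=Jules[9]; all 5 songs appear in both, in order. dp[11][9] = 5 confirms this is the maximum.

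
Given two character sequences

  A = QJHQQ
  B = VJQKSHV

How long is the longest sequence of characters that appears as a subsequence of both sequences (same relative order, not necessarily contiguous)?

2

Pick Q at A[1]=B[3], H at A[3]=B[6]; all 2 characters appear in both, in order. dp[5][7] = 2 confirms this is the maximum.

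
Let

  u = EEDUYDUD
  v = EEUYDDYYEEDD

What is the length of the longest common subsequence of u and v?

One common subsequence of length 6: E (u #1, v #1), then E (u #2, v #2), then D (u #3, v #6), then Y (u #5, v #8), then D (u #6, v #11), then D (u #8, v #12). dp[8][12] = 6 confirms this is the maximum.

6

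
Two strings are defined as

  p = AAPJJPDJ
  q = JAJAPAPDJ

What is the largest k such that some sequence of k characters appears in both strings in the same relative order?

Let dp[i][j] be the LCS length of the first i characters of p and the first j characters of q. dp[i][j] = dp[i-1][j-1]+1 when the i-th and j-th characters match, else max(dp[i-1][j], dp[i][j-1]).
    ·  J  A  J  A  P  A  P  D  J
 ·  0  0  0  0  0  0  0  0  0  0
 A  0  0  1  1  1  1  1  1  1  1
 A  0  0  1  1  2  2  2  2  2  2
 P  0  0  1  1  2  3  3  3  3  3
 J  0  1  1  2  2  3  3  3  3  4
 J  0  1  1  2  2  3  3  3  3  4
 P  0  1  1  2  2  3  3  4  4  4
 D  0  1  1  2  2  3  3  4  5  5
 J  0  1  1  2  2  3  3  4  5  6
dp[8][9] = 6. One LCS (by backtracking along matches): AAPPDJ.

6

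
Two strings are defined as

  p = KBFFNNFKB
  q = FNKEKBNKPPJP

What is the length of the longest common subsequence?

One common subsequence of length 4: K at p[1]=q[5]; then B at p[2]=q[6]; then N at p[6]=q[7]; then K at p[8]=q[8]. The LCS DP gives dp[9][12] = 4, so this is optimal.

4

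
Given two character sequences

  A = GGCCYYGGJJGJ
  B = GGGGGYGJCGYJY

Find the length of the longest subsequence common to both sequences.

One common subsequence of length 7: G [1,4]; then G [2,5]; then Y [6,6]; then G [8,7]; then J [9,8]; then G [11,10]; then J [12,12]. The LCS DP gives dp[12][13] = 7, so this is optimal.

7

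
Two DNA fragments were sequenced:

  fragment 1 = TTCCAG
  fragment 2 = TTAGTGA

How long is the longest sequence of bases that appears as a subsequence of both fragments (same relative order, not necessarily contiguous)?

4

Let dp[i][j] be the LCS length of the first i bases of fragment 1 and the first j bases of fragment 2. dp[i][j] = dp[i-1][j-1]+1 when the i-th and j-th bases match, else max(dp[i-1][j], dp[i][j-1]).
    ·  T  T  A  G  T  G  A
 ·  0  0  0  0  0  0  0  0
 T  0  1  1  1  1  1  1  1
 T  0  1  2  2  2  2  2  2
 C  0  1  2  2  2  2  2  2
 C  0  1  2  2  2  2  2  2
 A  0  1  2  3  3  3  3  3
 G  0  1  2  3  4  4  4  4
dp[6][7] = 4. One LCS (by backtracking along matches): TTAG.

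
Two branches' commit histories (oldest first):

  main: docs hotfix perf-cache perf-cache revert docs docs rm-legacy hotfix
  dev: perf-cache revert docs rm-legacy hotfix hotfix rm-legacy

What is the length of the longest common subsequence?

5

Pick perf-cache [4,1]; then revert [5,2]; then docs [7,3]; then rm-legacy [8,4]; then hotfix [9,6]; all 5 commits appear in both, in order. The LCS DP gives dp[9][7] = 5, so this is optimal.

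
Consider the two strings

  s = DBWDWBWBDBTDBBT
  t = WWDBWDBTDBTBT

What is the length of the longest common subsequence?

Pick W (s #3, t #2), then D (s #4, t #3), then B (s #6, t #4), then W (s #7, t #5), then D (s #9, t #6), then B (s #10, t #7), then T (s #11, t #8), then D (s #12, t #9), then B (s #13, t #10), then B (s #14, t #12), then T (s #15, t #13); all 11 characters appear in both, in order. The LCS DP gives dp[15][13] = 11, so this is optimal.

11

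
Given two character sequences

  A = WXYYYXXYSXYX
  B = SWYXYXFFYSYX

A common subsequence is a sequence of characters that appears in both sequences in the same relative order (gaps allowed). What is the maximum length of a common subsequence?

8

Taking W [1,2], then X [2,4], then Y [5,5], then X [6,6], then Y [8,9], then S [9,10], then Y [11,11], then X [12,12] gives a common subsequence of length 8. The LCS DP gives dp[12][12] = 8, so this is optimal.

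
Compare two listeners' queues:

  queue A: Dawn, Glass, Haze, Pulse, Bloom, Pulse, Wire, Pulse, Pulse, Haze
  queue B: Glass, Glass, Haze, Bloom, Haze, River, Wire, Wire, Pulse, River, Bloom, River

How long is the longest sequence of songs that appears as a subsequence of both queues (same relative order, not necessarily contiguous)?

Pick Glass at queue A[2]=queue B[2], then Haze at queue A[3]=queue B[3], then Bloom at queue A[5]=queue B[4], then Wire at queue A[7]=queue B[8], then Pulse at queue A[8]=queue B[9]; all 5 songs appear in both, in order, and the DP table's final entry dp[10][12] is also 5, so no common subsequence is longer.

5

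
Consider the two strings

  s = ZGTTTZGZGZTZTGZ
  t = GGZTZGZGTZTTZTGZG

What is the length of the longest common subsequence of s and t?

12

One common subsequence of length 12: Z (s #1, t #3); then T (s #5, t #4); then Z (s #6, t #5); then G (s #7, t #6); then Z (s #8, t #7); then G (s #9, t #8); then Z (s #10, t #10); then T (s #11, t #12); then Z (s #12, t #13); then T (s #13, t #14); then G (s #14, t #15); then Z (s #15, t #16). Since dp[15][17] = 12, nothing longer is possible.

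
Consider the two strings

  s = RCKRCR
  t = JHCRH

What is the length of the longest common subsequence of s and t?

2

Match C [2,3] → R [4,4] — 2 characters in the same relative order in both. dp[6][5] = 2 confirms this is the maximum.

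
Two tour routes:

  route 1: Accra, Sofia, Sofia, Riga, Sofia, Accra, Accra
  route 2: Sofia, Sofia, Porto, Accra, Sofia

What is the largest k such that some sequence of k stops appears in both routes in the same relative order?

3

Taking Sofia [2,1]; then Sofia [3,2]; then Sofia [5,5] gives a common subsequence of length 3. dp[7][5] = 3 confirms this is the maximum.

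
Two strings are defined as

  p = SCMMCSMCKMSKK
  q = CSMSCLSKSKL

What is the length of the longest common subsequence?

Let dp[i][j] be the LCS length of the first i characters of p and the first j characters of q. dp[i][j] = dp[i-1][j-1]+1 when the i-th and j-th characters match, else max(dp[i-1][j], dp[i][j-1]).
    ·  C  S  M  S  C  L  S  K  S  K  L
 ·  0  0  0  0  0  0  0  0  0  0  0  0
 S  0  0  1  1  1  1  1  1  1  1  1  1
 C  0  1  1  1  1  2  2  2  2  2  2  2
 M  0  1  1  2  2  2  2  2  2  2  2  2
 M  0  1  1  2  2  2  2  2  2  2  2  2
 C  0  1  1  2  2  3  3  3  3  3  3  3
 S  0  1  2  2  3  3  3  4  4  4  4  4
 M  0  1  2  3  3  3  3  4  4  4  4  4
 C  0  1  2  3  3  4  4  4  4  4  4  4
 K  0  1  2  3  3  4  4  4  5  5  5  5
 M  0  1  2  3  3  4  4  4  5  5  5  5
 S  0  1  2  3  4  4  4  5  5  6  6  6
 K  0  1  2  3  4  4  4  5  6  6  7  7
 K  0  1  2  3  4  4  4  5  6  6  7  7
dp[13][11] = 7. One LCS (by backtracking along matches): SMCSKSK.

7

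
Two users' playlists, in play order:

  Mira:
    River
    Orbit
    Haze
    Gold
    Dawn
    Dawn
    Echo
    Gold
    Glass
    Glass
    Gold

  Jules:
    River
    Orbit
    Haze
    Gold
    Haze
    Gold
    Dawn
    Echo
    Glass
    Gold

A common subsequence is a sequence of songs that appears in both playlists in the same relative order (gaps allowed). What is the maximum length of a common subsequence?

Taking River (Mira #1, Jules #1); then Orbit (Mira #2, Jules #2); then Haze (Mira #3, Jules #5); then Gold (Mira #4, Jules #6); then Dawn (Mira #6, Jules #7); then Echo (Mira #7, Jules #8); then Glass (Mira #10, Jules #9); then Gold (Mira #11, Jules #10) gives a common subsequence of length 8. dp[11][10] = 8 confirms this is the maximum.

8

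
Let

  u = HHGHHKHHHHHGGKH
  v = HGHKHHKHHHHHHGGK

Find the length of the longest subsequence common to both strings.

13

One common subsequence of length 13: H (u #1, v #1), H (u #2, v #3), H (u #4, v #5), H (u #5, v #6), K (u #6, v #7), H (u #7, v #9), H (u #8, v #10), H (u #9, v #11), H (u #10, v #12), H (u #11, v #13), G (u #12, v #14), G (u #13, v #15), K (u #14, v #16), and the DP table's final entry dp[15][16] is also 13, so no common subsequence is longer.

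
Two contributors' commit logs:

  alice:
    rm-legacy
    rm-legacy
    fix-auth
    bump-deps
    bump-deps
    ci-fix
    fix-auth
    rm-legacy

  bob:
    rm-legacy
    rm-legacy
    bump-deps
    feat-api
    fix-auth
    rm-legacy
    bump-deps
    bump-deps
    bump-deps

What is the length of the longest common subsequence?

One common subsequence of length 5: rm-legacy [1,1], then rm-legacy [2,2], then fix-auth [3,5], then bump-deps [4,8], then bump-deps [5,9]. dp[8][9] = 5 confirms this is the maximum.

5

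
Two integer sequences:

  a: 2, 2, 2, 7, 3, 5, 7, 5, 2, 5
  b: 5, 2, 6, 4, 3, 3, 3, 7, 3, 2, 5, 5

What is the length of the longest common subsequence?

Let dp[i][j] be the LCS length of the first i values of a and the first j values of b. dp[i][j] = dp[i-1][j-1]+1 when the i-th and j-th values match, else max(dp[i-1][j], dp[i][j-1]).
    ·  5  2  6  4  3  3  3  7  3  2  5  5
 ·  0  0  0  0  0  0  0  0  0  0  0  0  0
 2  0  0  1  1  1  1  1  1  1  1  1  1  1
 2  0  0  1  1  1  1  1  1  1  1  2  2  2
 2  0  0  1  1  1  1  1  1  1  1  2  2  2
 7  0  0  1  1  1  1  1  1  2  2  2  2  2
 3  0  0  1  1  1  2  2  2  2  3  3  3  3
 5  0  1  1  1  1  2  2  2  2  3  3  4  4
 7  0  1  1  1  1  2  2  2  3  3  3  4  4
 5  0  1  1  1  1  2  2  2  3  3  3  4  5
 2  0  1  2  2  2  2  2  2  3  3  4  4  5
 5  0  1  2  2  2  2  2  2  3  3  4  5  5
dp[10][12] = 5. One LCS (by backtracking along matches): 2, 7, 3, 5, 5.

5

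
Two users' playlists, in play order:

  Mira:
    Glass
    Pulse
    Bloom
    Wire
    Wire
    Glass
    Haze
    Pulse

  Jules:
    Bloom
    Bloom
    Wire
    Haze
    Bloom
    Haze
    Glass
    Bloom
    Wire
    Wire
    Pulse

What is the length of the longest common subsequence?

5

Taking Glass [1,7], Bloom [3,8], Wire [4,9], Wire [5,10], Pulse [8,11] gives a common subsequence of length 5. dp[8][11] = 5 confirms this is the maximum.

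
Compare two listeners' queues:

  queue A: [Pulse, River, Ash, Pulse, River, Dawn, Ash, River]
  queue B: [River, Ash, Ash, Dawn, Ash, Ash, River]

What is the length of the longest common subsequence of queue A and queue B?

5

One common subsequence of length 5: River (queue A #2, queue B #1), Ash (queue A #3, queue B #3), Dawn (queue A #6, queue B #4), Ash (queue A #7, queue B #6), River (queue A #8, queue B #7), and the DP table's final entry dp[8][7] is also 5, so no common subsequence is longer.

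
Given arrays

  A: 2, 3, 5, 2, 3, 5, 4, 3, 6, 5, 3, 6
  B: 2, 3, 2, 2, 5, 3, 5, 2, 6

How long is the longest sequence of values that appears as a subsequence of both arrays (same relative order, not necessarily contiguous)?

Taking 2 (A #1, B #1); then 3 (A #2, B #2); then 2 (A #4, B #4); then 5 (A #6, B #5); then 3 (A #8, B #6); then 5 (A #10, B #7); then 6 (A #12, B #9) gives a common subsequence of length 7. dp[12][9] = 7 confirms this is the maximum.

7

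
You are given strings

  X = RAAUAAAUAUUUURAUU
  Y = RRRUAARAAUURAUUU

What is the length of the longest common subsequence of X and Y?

12

Taking R [1,3]; then U [4,4]; then A [5,5]; then A [6,6]; then A [7,8]; then A [9,9]; then U [12,10]; then U [13,11]; then R [14,12]; then A [15,13]; then U [16,15]; then U [17,16] gives a common subsequence of length 12, and the DP table's final entry dp[17][16] is also 12, so no common subsequence is longer.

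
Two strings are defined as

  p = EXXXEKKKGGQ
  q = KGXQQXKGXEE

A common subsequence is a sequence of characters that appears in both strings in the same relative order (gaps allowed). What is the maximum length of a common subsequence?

Match X at p[2]=q[3], X at p[3]=q[6], X at p[4]=q[9], E at p[5]=q[11] — 4 characters in the same relative order in both. Since dp[11][11] = 4, nothing longer is possible.

4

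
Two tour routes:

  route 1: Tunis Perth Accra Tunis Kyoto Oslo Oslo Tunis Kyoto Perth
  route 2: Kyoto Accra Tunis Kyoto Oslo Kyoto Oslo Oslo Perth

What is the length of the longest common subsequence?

Taking Accra [3,2], then Tunis [4,3], then Kyoto [5,6], then Oslo [6,7], then Oslo [7,8], then Perth [10,9] gives a common subsequence of length 6. Since dp[10][9] = 6, nothing longer is possible.

6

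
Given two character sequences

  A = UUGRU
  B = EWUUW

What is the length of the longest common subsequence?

2

Let dp[i][j] be the LCS length of the first i characters of A and the first j characters of B. dp[i][j] = dp[i-1][j-1]+1 when the i-th and j-th characters match, else max(dp[i-1][j], dp[i][j-1]).
    ·  E  W  U  U  W
 ·  0  0  0  0  0  0
 U  0  0  0  1  1  1
 U  0  0  0  1  2  2
 G  0  0  0  1  2  2
 R  0  0  0  1  2  2
 U  0  0  0  1  2  2
dp[5][5] = 2. One LCS (by backtracking along matches): UU.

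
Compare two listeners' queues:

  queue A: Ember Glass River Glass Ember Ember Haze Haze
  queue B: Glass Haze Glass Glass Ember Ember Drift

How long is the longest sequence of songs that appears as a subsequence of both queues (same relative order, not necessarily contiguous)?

4

Pick Glass (queue A #2, queue B #3); then Glass (queue A #4, queue B #4); then Ember (queue A #5, queue B #5); then Ember (queue A #6, queue B #6); all 4 songs appear in both, in order. dp[8][7] = 4 confirms this is the maximum.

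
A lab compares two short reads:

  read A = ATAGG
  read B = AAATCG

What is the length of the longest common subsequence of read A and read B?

3

Let dp[i][j] be the LCS length of the first i bases of read A and the first j bases of read B. dp[i][j] = dp[i-1][j-1]+1 when the i-th and j-th bases match, else max(dp[i-1][j], dp[i][j-1]).
    ·  A  A  A  T  C  G
 ·  0  0  0  0  0  0  0
 A  0  1  1  1  1  1  1
 T  0  1  1  1  2  2  2
 A  0  1  2  2  2  2  2
 G  0  1  2  2  2  2  3
 G  0  1  2  2  2  2  3
dp[5][6] = 3. One LCS (by backtracking along matches): ATG.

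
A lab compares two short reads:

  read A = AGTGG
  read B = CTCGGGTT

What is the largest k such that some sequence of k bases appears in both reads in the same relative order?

Match G [2,4] → G [4,5] → G [5,6] — 3 bases in the same relative order in both. Since dp[5][8] = 3, nothing longer is possible.

3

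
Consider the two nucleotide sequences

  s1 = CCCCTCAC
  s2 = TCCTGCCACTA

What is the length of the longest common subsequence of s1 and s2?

One common subsequence of length 6: C (s1 #1, s2 #3); then C (s1 #2, s2 #6); then C (s1 #3, s2 #7); then C (s1 #4, s2 #9); then T (s1 #5, s2 #10); then A (s1 #7, s2 #11). dp[8][11] = 6 confirms this is the maximum.

6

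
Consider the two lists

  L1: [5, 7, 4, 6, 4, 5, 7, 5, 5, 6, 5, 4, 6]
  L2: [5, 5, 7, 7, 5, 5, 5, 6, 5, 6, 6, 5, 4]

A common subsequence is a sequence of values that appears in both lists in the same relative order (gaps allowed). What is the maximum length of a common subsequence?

8

Taking 5 at L1[1]=L2[2], then 7 at L1[2]=L2[4], then 5 at L1[6]=L2[6], then 5 at L1[8]=L2[7], then 5 at L1[9]=L2[9], then 6 at L1[10]=L2[11], then 5 at L1[11]=L2[12], then 4 at L1[12]=L2[13] gives a common subsequence of length 8, and the DP table's final entry dp[13][13] is also 8, so no common subsequence is longer.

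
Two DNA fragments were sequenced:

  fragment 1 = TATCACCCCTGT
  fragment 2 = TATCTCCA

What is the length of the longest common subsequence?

Match T [1,1]; then A [2,2]; then T [3,3]; then C [4,4]; then C [6,6]; then C [7,7] — 6 bases in the same relative order in both. Since dp[12][8] = 6, nothing longer is possible.

6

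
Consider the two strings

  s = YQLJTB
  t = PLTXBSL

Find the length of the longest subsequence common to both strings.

Pick L (s #3, t #2); then T (s #5, t #3); then B (s #6, t #5); all 3 characters appear in both, in order. dp[6][7] = 3 confirms this is the maximum.

3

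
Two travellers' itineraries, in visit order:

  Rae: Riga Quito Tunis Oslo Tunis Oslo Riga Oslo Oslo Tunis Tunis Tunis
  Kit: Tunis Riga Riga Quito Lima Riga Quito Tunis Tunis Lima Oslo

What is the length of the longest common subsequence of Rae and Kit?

5

Match Riga (Rae #1, Kit #6), Quito (Rae #2, Kit #7), Tunis (Rae #3, Kit #8), Tunis (Rae #5, Kit #9), Oslo (Rae #9, Kit #11) — 5 stops in the same relative order in both, and the DP table's final entry dp[12][11] is also 5, so no common subsequence is longer.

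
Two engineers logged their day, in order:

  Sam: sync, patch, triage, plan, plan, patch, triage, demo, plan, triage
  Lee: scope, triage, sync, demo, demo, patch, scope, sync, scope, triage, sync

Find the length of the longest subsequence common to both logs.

3

Taking sync [1,3]; then patch [2,6]; then triage [3,10] gives a common subsequence of length 3. dp[10][11] = 3 confirms this is the maximum.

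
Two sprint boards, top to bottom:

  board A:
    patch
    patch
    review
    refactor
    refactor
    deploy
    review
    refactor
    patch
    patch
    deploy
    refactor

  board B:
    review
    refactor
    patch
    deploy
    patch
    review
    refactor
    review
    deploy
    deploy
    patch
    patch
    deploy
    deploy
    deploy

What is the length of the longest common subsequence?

One common subsequence of length 8: patch at board A[1]=board B[3], patch at board A[2]=board B[5], review at board A[3]=board B[6], refactor at board A[4]=board B[7], deploy at board A[6]=board B[10], patch at board A[9]=board B[11], patch at board A[10]=board B[12], deploy at board A[11]=board B[15]. dp[12][15] = 8 confirms this is the maximum.

8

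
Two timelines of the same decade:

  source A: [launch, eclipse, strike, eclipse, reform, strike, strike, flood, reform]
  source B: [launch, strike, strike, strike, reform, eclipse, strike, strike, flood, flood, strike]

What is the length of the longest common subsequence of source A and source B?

6

Pick launch [1,1] → strike [3,4] → eclipse [4,6] → strike [6,7] → strike [7,8] → flood [8,10]; all 6 events appear in both, in order. dp[9][11] = 6 confirms this is the maximum.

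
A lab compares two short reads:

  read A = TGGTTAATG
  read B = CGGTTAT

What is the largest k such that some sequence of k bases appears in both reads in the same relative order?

Taking G (read A #2, read B #2); then G (read A #3, read B #3); then T (read A #4, read B #4); then T (read A #5, read B #5); then A (read A #7, read B #6); then T (read A #8, read B #7) gives a common subsequence of length 6. The LCS DP gives dp[9][7] = 6, so this is optimal.

6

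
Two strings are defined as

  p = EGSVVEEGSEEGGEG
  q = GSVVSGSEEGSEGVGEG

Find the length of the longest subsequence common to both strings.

13

Taking G at p[2]=q[1], then S at p[3]=q[2], then V at p[4]=q[3], then V at p[5]=q[4], then E at p[6]=q[8], then E at p[7]=q[9], then G at p[8]=q[10], then S at p[9]=q[11], then E at p[11]=q[12], then G at p[12]=q[13], then G at p[13]=q[15], then E at p[14]=q[16], then G at p[15]=q[17] gives a common subsequence of length 13. Since dp[15][17] = 13, nothing longer is possible.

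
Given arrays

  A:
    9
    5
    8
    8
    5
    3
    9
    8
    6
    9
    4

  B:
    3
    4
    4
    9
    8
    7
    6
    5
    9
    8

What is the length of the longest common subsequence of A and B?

Pick 9 at A[1]=B[4] → 8 at A[3]=B[5] → 5 at A[5]=B[8] → 9 at A[7]=B[9] → 8 at A[8]=B[10]; all 5 values appear in both, in order. dp[11][10] = 5 confirms this is the maximum.

5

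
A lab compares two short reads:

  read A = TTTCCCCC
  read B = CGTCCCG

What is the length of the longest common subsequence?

Pick T [3,3] → C [4,4] → C [5,5] → C [6,6]; all 4 bases appear in both, in order. dp[8][7] = 4 confirms this is the maximum.

4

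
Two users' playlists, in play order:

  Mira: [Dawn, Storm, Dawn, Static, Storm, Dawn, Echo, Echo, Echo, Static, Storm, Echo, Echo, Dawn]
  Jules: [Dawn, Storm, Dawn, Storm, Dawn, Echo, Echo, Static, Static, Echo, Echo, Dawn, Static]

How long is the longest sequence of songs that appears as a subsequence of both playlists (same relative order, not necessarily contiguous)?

11

One common subsequence of length 11: Dawn [1,1] → Storm [2,2] → Dawn [3,3] → Storm [5,4] → Dawn [6,5] → Echo [7,6] → Echo [8,7] → Static [10,9] → Echo [12,10] → Echo [13,11] → Dawn [14,12]. Since dp[14][13] = 11, nothing longer is possible.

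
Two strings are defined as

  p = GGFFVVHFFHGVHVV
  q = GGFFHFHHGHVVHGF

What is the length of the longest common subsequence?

Match G at p[1]=q[1]; then G at p[2]=q[2]; then F at p[3]=q[3]; then F at p[4]=q[4]; then H at p[7]=q[5]; then F at p[8]=q[6]; then H at p[10]=q[8]; then G at p[11]=q[9]; then H at p[13]=q[10]; then V at p[14]=q[11]; then V at p[15]=q[12] — 11 characters in the same relative order in both. The LCS DP gives dp[15][15] = 11, so this is optimal.

11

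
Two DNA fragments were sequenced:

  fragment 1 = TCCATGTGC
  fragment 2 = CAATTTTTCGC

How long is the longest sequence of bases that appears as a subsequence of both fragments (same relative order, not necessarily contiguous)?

6

Pick C at fragment 1[2]=fragment 2[1], A at fragment 1[4]=fragment 2[3], T at fragment 1[5]=fragment 2[7], T at fragment 1[7]=fragment 2[8], G at fragment 1[8]=fragment 2[10], C at fragment 1[9]=fragment 2[11]; all 6 bases appear in both, in order. dp[9][11] = 6 confirms this is the maximum.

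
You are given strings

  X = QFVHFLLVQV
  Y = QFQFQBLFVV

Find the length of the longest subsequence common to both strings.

6

Taking Q at X[1]=Y[1] → F at X[2]=Y[2] → F at X[5]=Y[4] → L at X[6]=Y[7] → V at X[8]=Y[9] → V at X[10]=Y[10] gives a common subsequence of length 6, and the DP table's final entry dp[10][10] is also 6, so no common subsequence is longer.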